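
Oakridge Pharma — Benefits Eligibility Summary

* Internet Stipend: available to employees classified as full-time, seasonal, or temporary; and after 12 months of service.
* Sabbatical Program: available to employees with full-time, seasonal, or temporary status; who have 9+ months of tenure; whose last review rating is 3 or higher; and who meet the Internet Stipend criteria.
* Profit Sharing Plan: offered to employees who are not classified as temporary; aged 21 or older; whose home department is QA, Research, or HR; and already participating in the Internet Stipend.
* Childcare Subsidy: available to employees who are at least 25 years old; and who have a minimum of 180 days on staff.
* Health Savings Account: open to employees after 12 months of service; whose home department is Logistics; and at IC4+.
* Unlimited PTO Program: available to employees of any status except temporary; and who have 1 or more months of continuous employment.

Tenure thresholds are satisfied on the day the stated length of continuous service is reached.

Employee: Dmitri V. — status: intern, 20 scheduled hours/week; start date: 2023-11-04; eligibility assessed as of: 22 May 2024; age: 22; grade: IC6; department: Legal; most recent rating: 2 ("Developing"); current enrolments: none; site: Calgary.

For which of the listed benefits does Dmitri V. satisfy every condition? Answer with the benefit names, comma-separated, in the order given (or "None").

Unlimited PTO Program

Service from 2023-11-04 to 22 May 2024: 200 days.
Internet Stipend — status intern ✗ (requires full-time, seasonal, or temporary) → not eligible.
Sabbatical Program — status intern ✗ (requires full-time, seasonal, or temporary) → not eligible.
Profit Sharing Plan — status intern ✓ (not excluded); age 22 ≥ 21 ✓; dept Legal ✗ → not eligible.
Childcare Subsidy — age 22 < 25 ✗ → not eligible.
Health Savings Account — service 200 days < 12 months (≈360 days) ✗ → not eligible.
Unlimited PTO Program — status intern ✓ (not excluded); service 200 days ≥ 1 month (≈30 days) ✓ → eligible.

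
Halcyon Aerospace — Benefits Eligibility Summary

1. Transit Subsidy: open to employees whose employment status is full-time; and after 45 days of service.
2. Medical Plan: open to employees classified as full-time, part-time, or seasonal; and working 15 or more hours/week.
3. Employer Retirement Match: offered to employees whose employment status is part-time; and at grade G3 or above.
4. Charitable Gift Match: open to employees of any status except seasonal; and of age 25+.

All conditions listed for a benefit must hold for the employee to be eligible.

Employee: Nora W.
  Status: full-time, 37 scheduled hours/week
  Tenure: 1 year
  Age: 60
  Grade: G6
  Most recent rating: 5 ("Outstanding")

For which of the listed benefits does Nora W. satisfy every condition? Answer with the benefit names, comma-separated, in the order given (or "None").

Transit Subsidy — status full-time ✓; service 1 year ≥ 45 days ✓ → eligible.
Medical Plan — status full-time ✓; 37 hrs/wk ≥ 15 ✓ → eligible.
Employer Retirement Match — status full-time ✗ (requires part-time) → not eligible.
Charitable Gift Match — status full-time ✓ (not excluded); age 60 ≥ 25 ✓ → eligible.

Transit Subsidy, Medical Plan, Charitable Gift Match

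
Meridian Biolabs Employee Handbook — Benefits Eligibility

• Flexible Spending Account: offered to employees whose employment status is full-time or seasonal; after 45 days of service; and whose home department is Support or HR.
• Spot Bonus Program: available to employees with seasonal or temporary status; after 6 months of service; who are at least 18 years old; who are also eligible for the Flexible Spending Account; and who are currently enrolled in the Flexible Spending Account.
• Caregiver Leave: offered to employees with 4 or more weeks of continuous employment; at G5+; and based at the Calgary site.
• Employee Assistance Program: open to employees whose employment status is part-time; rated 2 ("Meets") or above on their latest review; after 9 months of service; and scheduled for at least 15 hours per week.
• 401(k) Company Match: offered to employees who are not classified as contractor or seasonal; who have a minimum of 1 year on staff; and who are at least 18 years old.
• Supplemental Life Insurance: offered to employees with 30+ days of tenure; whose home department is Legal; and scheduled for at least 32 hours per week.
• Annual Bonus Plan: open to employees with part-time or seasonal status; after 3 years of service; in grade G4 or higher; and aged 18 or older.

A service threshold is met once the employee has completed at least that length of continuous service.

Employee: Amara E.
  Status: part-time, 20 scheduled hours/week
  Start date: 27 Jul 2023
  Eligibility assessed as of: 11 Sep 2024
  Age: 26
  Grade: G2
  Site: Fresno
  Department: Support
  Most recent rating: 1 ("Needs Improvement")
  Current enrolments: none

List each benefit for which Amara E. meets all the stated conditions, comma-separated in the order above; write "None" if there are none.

Service from 27 Jul 2023 to 11 Sep 2024: 412 days.
Flexible Spending Account — status part-time ✗ (requires full-time or seasonal) → not eligible.
Spot Bonus Program — status part-time ✗ (requires seasonal or temporary) → not eligible.
Caregiver Leave — service 412 days ≥ 4 weeks (≈28 days) ✓; grade G2 < G5 ✗ → not eligible.
Employee Assistance Program — status part-time ✓; rating 1 < 2 ✗ → not eligible.
401(k) Company Match — status part-time ✓ (not excluded); service 412 days ≥ 1 year (≈365 days) ✓; age 26 ≥ 18 ✓ → eligible.
Supplemental Life Insurance — service 412 days ≥ 30 days ✓; dept Support ✗ → not eligible.
Annual Bonus Plan — status part-time ✓; service 412 days < 3 years (≈1095 days) ✗ → not eligible.

401(k) Company Match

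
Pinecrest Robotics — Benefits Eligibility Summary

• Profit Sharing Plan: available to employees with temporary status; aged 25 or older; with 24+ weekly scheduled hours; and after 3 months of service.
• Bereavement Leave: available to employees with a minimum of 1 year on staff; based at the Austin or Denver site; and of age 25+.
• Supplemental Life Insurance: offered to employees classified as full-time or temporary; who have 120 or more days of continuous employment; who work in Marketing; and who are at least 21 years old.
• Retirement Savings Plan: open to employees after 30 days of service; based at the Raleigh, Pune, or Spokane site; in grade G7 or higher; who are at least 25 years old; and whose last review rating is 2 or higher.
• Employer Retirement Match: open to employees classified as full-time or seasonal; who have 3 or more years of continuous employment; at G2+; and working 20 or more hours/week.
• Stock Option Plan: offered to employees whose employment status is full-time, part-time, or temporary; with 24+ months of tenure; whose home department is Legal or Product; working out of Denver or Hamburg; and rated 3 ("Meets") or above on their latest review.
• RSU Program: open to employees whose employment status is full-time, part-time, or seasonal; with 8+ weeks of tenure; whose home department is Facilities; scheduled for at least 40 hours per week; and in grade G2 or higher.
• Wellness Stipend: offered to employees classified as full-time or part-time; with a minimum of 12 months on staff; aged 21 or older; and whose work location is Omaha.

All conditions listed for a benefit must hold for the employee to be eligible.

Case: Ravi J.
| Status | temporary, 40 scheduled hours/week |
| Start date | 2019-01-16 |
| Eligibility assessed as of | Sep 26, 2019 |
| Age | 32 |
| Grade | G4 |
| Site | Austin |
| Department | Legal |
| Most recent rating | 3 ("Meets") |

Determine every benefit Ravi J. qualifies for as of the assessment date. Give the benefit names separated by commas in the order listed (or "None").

Profit Sharing Plan

Service from 2019-01-16 to Sep 26, 2019: 253 days.
Profit Sharing Plan — status temporary ✓; age 32 ≥ 25 ✓; 40 hrs/wk ≥ 24 ✓; service 253 days ≥ 3 months (≈90 days) ✓ → eligible.
Bereavement Leave — service 253 days < 1 year (≈365 days) ✗ → not eligible.
Supplemental Life Insurance — status temporary ✓; service 253 days ≥ 120 days ✓; dept Legal ✗ → not eligible.
Retirement Savings Plan — service 253 days ≥ 30 days ✓; site Austin ✗ (not Raleigh, Pune, or Spokane) → not eligible.
Employer Retirement Match — status temporary ✗ (requires full-time or seasonal) → not eligible.
Stock Option Plan — status temporary ✓; service 253 days < 24 months (≈720 days) ✗ → not eligible.
RSU Program — status temporary ✗ (requires full-time, part-time, or seasonal) → not eligible.
Wellness Stipend — status temporary ✗ (requires full-time or part-time) → not eligible.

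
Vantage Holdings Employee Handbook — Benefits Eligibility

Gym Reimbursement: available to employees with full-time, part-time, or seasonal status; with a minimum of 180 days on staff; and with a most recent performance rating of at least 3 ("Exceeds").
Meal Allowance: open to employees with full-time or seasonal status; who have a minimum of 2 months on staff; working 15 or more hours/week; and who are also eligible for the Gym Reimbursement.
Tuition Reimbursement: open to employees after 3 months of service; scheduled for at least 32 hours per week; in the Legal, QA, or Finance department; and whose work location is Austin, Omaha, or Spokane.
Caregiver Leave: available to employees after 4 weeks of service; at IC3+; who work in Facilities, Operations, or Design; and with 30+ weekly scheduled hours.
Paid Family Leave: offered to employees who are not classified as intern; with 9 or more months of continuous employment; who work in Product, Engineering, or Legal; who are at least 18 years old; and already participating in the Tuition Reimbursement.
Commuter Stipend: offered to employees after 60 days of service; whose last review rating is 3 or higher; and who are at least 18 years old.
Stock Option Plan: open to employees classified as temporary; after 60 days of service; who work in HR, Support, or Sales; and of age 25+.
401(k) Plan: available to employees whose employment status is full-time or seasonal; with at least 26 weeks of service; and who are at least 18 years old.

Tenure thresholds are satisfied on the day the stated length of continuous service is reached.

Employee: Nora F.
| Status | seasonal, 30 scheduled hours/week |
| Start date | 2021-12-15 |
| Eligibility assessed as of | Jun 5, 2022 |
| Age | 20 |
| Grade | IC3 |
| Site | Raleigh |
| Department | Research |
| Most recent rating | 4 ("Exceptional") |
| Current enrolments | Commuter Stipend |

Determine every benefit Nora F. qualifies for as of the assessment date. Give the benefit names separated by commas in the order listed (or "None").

Commuter Stipend

Service from 2021-12-15 to Jun 5, 2022: 172 days.
Gym Reimbursement — status seasonal ✓; service 172 days < 180 days ✗ → not eligible.
Meal Allowance — status seasonal ✓; service 172 days ≥ 2 months (≈60 days) ✓; 30 hrs/wk ≥ 15 ✓; not eligible for Gym Reimbursement ✗ → not eligible.
Tuition Reimbursement — service 172 days ≥ 3 months (≈90 days) ✓; 30 hrs/wk < 32 ✗ → not eligible.
Caregiver Leave — service 172 days ≥ 4 weeks (≈28 days) ✓; grade IC3 ≥ IC3 ✓; dept Research ✗ → not eligible.
Paid Family Leave — status seasonal ✓ (not excluded); service 172 days < 9 months (≈270 days) ✗ → not eligible.
Commuter Stipend — service 172 days ≥ 60 days ✓; rating 4 ≥ 3 ✓; age 20 ≥ 18 ✓ → eligible.
Stock Option Plan — status seasonal ✗ (requires temporary) → not eligible.
401(k) Plan — status seasonal ✓; service 172 days < 26 weeks (≈182 days) ✗ → not eligible.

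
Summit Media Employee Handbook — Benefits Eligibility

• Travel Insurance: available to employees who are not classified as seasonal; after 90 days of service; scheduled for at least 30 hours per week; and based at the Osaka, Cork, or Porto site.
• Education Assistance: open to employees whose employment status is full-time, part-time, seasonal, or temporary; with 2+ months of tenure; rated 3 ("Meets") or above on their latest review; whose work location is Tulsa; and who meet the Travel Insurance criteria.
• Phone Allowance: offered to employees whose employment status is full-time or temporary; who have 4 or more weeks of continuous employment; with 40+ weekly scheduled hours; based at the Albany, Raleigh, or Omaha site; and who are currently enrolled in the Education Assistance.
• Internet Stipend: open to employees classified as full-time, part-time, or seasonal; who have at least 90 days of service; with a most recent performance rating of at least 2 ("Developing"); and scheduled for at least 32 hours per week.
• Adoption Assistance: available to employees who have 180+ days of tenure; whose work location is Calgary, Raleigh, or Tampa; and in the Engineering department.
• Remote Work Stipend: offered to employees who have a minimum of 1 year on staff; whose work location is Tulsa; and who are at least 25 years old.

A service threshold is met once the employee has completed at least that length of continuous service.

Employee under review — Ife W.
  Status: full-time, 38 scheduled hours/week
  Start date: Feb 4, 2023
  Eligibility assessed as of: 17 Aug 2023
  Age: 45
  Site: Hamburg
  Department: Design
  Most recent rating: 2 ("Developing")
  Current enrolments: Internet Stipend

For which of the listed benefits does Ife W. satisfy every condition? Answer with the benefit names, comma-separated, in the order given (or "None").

Internet Stipend

Service from Feb 4, 2023 to 17 Aug 2023: 194 days.
Travel Insurance — status full-time ✓ (not excluded); service 194 days ≥ 90 days ✓; 38 hrs/wk ≥ 30 ✓; site Hamburg ✗ (not Osaka, Cork, or Porto) → not eligible.
Education Assistance — status full-time ✓; service 194 days ≥ 2 months (≈60 days) ✓; rating 2 < 3 ✗ → not eligible.
Phone Allowance — status full-time ✓; service 194 days ≥ 4 weeks (≈28 days) ✓; 38 hrs/wk < 40 ✗ → not eligible.
Internet Stipend — status full-time ✓; service 194 days ≥ 90 days ✓; rating 2 ≥ 2 ✓; 38 hrs/wk ≥ 32 ✓ → eligible.
Adoption Assistance — service 194 days ≥ 180 days ✓; site Hamburg ✗ (not Calgary, Raleigh, or Tampa) → not eligible.
Remote Work Stipend — service 194 days < 1 year (≈365 days) ✗ → not eligible.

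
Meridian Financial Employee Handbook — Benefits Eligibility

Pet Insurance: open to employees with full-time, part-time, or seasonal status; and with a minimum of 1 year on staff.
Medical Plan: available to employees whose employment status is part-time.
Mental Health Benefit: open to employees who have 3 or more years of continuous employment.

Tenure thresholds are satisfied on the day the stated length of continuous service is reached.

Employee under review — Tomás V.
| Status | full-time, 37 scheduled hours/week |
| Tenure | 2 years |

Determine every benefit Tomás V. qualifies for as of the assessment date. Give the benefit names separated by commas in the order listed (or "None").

Pet Insurance — status full-time ✓; service 2 years ≥ 1 year ✓ → eligible.
Medical Plan — status full-time ✗ (requires part-time) → not eligible.
Mental Health Benefit — service 2 years < 3 years ✗ → not eligible.

Pet Insurance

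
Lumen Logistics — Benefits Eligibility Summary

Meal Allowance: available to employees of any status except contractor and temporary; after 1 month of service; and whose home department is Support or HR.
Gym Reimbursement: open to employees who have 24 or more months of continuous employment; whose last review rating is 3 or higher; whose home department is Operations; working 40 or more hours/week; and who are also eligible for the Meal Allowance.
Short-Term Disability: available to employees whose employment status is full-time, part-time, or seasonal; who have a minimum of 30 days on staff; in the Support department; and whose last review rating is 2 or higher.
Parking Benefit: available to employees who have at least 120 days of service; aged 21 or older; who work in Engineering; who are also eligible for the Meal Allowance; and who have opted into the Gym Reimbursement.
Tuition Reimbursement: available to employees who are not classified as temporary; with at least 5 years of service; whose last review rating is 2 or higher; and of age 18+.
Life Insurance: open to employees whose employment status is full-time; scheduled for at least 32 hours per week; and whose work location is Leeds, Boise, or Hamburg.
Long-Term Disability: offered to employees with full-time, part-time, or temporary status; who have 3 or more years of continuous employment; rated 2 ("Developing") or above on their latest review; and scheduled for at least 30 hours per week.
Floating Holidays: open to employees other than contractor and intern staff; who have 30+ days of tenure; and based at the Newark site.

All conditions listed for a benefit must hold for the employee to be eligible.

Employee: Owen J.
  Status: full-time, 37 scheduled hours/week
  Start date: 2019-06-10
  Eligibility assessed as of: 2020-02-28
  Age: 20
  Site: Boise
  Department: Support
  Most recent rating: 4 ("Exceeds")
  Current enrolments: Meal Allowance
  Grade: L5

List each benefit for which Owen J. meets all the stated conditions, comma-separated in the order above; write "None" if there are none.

Meal Allowance, Short-Term Disability, Life Insurance

Service from 2019-06-10 to 2020-02-28: 263 days.
Meal Allowance — status full-time ✓ (not excluded); service 263 days ≥ 1 month (≈30 days) ✓; dept Support ✓ → eligible.
Gym Reimbursement — service 263 days < 24 months (≈720 days) ✗ → not eligible.
Short-Term Disability — status full-time ✓; service 263 days ≥ 30 days ✓; dept Support ✓; rating 4 ≥ 2 ✓ → eligible.
Parking Benefit — service 263 days ≥ 120 days ✓; age 20 < 21 ✗ → not eligible.
Tuition Reimbursement — status full-time ✓ (not excluded); service 263 days < 5 years (≈1825 days) ✗ → not eligible.
Life Insurance — status full-time ✓; 37 hrs/wk ≥ 32 ✓; site Boise ✓ → eligible.
Long-Term Disability — status full-time ✓; service 263 days < 3 years (≈1095 days) ✗ → not eligible.
Floating Holidays — status full-time ✓ (not excluded); service 263 days ≥ 30 days ✓; site Boise ✗ (not Newark) → not eligible.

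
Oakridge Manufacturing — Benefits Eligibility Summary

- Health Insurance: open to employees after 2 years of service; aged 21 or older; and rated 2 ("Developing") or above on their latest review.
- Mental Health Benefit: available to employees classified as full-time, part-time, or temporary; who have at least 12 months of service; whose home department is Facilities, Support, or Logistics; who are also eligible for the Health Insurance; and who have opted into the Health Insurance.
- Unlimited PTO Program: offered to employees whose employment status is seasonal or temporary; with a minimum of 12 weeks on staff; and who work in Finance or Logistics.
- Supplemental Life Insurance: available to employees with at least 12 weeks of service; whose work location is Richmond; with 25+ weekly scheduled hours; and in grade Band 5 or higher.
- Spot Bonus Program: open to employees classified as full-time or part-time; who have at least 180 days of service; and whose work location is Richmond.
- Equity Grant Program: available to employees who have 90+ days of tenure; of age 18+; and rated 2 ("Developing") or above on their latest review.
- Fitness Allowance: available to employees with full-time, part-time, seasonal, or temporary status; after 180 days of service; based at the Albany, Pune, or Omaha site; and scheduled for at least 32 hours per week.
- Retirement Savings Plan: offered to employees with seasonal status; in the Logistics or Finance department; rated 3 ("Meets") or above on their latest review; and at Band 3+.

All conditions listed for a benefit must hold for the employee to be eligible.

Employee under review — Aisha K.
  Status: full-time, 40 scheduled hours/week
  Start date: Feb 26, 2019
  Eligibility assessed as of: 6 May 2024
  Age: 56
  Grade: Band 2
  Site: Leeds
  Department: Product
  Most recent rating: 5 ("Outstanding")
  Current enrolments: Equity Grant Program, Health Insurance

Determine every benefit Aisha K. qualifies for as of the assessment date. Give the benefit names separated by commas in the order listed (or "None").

Health Insurance, Equity Grant Program

Service from Feb 26, 2019 to 6 May 2024: 1896 days.
Health Insurance — service 1896 days ≥ 2 years (≈730 days) ✓; age 56 ≥ 21 ✓; rating 5 ≥ 2 ✓ → eligible.
Mental Health Benefit — status full-time ✓; service 1896 days ≥ 12 months (≈360 days) ✓; dept Product ✗ → not eligible.
Unlimited PTO Program — status full-time ✗ (requires seasonal or temporary) → not eligible.
Supplemental Life Insurance — service 1896 days ≥ 12 weeks (≈84 days) ✓; site Leeds ✗ (not Richmond) → not eligible.
Spot Bonus Program — status full-time ✓; service 1896 days ≥ 180 days ✓; site Leeds ✗ (not Richmond) → not eligible.
Equity Grant Program — service 1896 days ≥ 90 days ✓; age 56 ≥ 18 ✓; rating 5 ≥ 2 ✓ → eligible.
Fitness Allowance — status full-time ✓; service 1896 days ≥ 180 days ✓; site Leeds ✗ (not Albany, Pune, or Omaha) → not eligible.
Retirement Savings Plan — status full-time ✗ (requires seasonal) → not eligible.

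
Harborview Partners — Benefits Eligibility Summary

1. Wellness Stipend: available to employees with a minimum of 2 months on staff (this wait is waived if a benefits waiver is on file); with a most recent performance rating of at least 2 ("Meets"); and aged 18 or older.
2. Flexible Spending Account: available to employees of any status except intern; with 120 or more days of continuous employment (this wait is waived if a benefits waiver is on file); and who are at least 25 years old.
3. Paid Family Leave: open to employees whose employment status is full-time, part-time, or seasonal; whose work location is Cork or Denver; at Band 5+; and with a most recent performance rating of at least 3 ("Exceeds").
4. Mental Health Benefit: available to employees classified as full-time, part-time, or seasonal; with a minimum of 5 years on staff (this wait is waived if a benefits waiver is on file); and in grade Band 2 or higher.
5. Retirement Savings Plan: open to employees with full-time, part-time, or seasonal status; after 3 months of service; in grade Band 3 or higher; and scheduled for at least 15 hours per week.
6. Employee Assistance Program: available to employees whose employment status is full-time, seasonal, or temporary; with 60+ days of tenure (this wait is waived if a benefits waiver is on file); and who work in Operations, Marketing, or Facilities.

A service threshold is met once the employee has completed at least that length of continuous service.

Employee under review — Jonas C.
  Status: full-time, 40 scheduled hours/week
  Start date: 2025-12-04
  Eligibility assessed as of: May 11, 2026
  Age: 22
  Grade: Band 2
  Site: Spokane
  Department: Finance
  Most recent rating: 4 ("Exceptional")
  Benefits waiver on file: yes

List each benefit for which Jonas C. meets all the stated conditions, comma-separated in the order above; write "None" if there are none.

Wellness Stipend, Mental Health Benefit

Service from 2025-12-04 to May 11, 2026: 158 days.
Wellness Stipend — benefits waiver on file ✓; rating 4 ≥ 2 ✓; age 22 ≥ 18 ✓ → eligible.
Flexible Spending Account — status full-time ✓ (not excluded); benefits waiver on file ✓; age 22 < 25 ✗ → not eligible.
Paid Family Leave — status full-time ✓; site Spokane ✗ (not Cork or Denver) → not eligible.
Mental Health Benefit — status full-time ✓; benefits waiver on file ✓; grade Band 2 ≥ Band 2 ✓ → eligible.
Retirement Savings Plan — status full-time ✓; service 158 days ≥ 3 months (≈90 days) ✓; grade Band 2 < Band 3 ✗ → not eligible.
Employee Assistance Program — status full-time ✓; benefits waiver on file ✓; dept Finance ✗ → not eligible.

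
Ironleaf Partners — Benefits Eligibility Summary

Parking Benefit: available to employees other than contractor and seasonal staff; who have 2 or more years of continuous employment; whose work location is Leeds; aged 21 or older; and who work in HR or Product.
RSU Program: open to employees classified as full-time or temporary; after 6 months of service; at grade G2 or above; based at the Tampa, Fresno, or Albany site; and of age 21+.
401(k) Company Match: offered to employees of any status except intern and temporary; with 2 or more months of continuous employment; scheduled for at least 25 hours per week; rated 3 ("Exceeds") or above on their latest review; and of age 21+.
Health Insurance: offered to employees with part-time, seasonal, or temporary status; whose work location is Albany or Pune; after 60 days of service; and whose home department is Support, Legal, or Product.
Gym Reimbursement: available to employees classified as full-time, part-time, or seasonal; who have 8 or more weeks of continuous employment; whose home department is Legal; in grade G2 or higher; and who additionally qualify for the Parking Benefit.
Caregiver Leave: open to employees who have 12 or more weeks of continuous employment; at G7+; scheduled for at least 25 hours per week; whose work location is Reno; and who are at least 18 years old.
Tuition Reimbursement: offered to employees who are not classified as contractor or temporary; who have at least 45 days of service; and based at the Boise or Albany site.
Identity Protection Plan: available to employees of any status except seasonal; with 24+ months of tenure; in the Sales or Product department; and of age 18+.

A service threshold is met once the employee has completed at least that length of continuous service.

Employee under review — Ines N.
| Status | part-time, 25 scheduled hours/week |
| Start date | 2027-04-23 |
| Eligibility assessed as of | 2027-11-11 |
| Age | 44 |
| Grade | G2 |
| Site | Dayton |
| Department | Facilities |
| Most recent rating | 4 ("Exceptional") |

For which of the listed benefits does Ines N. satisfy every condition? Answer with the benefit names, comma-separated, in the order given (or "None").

Service from 2027-04-23 to 2027-11-11: 202 days.
Parking Benefit — status part-time ✓ (not excluded); service 202 days < 2 years (≈730 days) ✗ → not eligible.
RSU Program — status part-time ✗ (requires full-time or temporary) → not eligible.
401(k) Company Match — status part-time ✓ (not excluded); service 202 days ≥ 2 months (≈60 days) ✓; 25 hrs/wk ≥ 25 ✓; rating 4 ≥ 3 ✓; age 44 ≥ 21 ✓ → eligible.
Health Insurance — status part-time ✓; site Dayton ✗ (not Albany or Pune) → not eligible.
Gym Reimbursement — status part-time ✓; service 202 days ≥ 8 weeks (≈56 days) ✓; dept Facilities ✗ → not eligible.
Caregiver Leave — service 202 days ≥ 12 weeks (≈84 days) ✓; grade G2 < G7 ✗ → not eligible.
Tuition Reimbursement — status part-time ✓ (not excluded); service 202 days ≥ 45 days ✓; site Dayton ✗ (not Boise or Albany) → not eligible.
Identity Protection Plan — status part-time ✓ (not excluded); service 202 days < 24 months (≈720 days) ✗ → not eligible.

401(k) Company Match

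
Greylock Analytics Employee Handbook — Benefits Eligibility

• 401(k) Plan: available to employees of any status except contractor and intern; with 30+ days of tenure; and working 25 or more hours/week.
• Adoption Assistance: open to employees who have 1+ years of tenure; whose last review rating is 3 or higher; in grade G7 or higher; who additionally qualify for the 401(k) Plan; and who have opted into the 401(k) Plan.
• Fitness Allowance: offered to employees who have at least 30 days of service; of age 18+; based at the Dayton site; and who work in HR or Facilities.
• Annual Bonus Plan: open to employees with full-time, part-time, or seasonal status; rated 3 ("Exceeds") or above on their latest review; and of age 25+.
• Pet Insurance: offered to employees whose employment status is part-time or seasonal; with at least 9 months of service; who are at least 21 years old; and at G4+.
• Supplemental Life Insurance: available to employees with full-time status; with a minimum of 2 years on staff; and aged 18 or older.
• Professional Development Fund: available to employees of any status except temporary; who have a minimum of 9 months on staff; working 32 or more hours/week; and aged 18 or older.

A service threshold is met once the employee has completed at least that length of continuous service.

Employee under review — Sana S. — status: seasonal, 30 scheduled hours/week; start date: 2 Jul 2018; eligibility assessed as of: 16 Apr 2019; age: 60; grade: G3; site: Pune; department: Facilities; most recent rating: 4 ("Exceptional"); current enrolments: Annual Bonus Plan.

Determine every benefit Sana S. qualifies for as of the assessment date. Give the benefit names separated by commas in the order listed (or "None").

401(k) Plan, Annual Bonus Plan

Service from 2 Jul 2018 to 16 Apr 2019: 288 days.
401(k) Plan — status seasonal ✓ (not excluded); service 288 days ≥ 30 days ✓; 30 hrs/wk ≥ 25 ✓ → eligible.
Adoption Assistance — service 288 days < 1 year (≈365 days) ✗ → not eligible.
Fitness Allowance — service 288 days ≥ 30 days ✓; age 60 ≥ 18 ✓; site Pune ✗ (not Dayton) → not eligible.
Annual Bonus Plan — status seasonal ✓; rating 4 ≥ 3 ✓; age 60 ≥ 25 ✓ → eligible.
Pet Insurance — status seasonal ✓; service 288 days ≥ 9 months (≈270 days) ✓; age 60 ≥ 21 ✓; grade G3 < G4 ✗ → not eligible.
Supplemental Life Insurance — status seasonal ✗ (requires full-time) → not eligible.
Professional Development Fund — status seasonal ✓ (not excluded); service 288 days ≥ 9 months (≈270 days) ✓; 30 hrs/wk < 32 ✗ → not eligible.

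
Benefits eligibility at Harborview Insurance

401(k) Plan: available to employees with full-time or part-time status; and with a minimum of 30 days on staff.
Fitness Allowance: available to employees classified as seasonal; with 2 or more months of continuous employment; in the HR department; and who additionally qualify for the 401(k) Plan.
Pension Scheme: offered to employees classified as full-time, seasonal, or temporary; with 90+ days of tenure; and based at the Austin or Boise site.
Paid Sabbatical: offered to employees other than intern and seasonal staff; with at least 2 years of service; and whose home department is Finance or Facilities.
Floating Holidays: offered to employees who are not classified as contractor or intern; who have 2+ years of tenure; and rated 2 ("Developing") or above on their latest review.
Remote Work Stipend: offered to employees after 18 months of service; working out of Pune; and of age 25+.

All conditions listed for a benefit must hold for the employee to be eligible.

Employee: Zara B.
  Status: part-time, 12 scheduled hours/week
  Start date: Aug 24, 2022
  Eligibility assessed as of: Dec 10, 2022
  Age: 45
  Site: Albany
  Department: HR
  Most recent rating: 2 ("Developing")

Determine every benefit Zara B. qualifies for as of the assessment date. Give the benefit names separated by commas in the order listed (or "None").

401(k) Plan

Service from Aug 24, 2022 to Dec 10, 2022: 108 days.
401(k) Plan — status part-time ✓; service 108 days ≥ 30 days ✓ → eligible.
Fitness Allowance — status part-time ✗ (requires seasonal) → not eligible.
Pension Scheme — status part-time ✗ (requires full-time, seasonal, or temporary) → not eligible.
Paid Sabbatical — status part-time ✓ (not excluded); service 108 days < 2 years (≈730 days) ✗ → not eligible.
Floating Holidays — status part-time ✓ (not excluded); service 108 days < 2 years (≈730 days) ✗ → not eligible.
Remote Work Stipend — service 108 days < 18 months (≈540 days) ✗ → not eligible.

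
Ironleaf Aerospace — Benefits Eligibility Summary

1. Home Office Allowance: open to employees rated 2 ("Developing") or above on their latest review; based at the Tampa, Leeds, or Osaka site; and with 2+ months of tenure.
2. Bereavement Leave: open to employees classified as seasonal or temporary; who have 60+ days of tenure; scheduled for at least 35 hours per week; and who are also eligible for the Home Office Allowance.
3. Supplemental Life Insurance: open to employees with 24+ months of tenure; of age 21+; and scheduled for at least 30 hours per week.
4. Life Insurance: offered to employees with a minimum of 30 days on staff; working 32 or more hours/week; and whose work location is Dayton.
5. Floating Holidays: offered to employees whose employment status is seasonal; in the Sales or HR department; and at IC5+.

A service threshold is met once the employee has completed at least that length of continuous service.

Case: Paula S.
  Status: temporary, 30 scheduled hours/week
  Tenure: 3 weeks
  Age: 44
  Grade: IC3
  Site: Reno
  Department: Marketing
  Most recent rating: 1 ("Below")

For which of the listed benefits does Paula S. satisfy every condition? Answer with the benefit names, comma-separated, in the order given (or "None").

Home Office Allowance — rating 1 < 2 ✗ → not eligible.
Bereavement Leave — status temporary ✓; service 3 weeks < 60 days ✗ → not eligible.
Supplemental Life Insurance — service 3 weeks < 24 months (≈720 days) ✗ → not eligible.
Life Insurance — service 3 weeks < 30 days ✗ → not eligible.
Floating Holidays — status temporary ✗ (requires seasonal) → not eligible.

None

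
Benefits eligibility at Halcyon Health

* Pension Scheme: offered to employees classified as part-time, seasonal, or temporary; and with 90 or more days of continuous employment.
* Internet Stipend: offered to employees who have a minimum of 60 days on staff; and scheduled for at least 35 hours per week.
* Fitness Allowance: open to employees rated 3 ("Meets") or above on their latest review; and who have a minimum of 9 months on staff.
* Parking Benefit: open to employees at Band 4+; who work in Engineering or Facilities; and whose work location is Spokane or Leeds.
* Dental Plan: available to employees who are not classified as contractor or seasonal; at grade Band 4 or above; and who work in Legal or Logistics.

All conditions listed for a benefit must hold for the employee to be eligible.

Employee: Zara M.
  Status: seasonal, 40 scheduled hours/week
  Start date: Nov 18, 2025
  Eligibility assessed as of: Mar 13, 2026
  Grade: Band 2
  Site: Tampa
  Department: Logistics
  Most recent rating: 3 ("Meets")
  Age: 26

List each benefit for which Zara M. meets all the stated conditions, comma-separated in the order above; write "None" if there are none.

Service from Nov 18, 2025 to Mar 13, 2026: 115 days.
Pension Scheme — status seasonal ✓; service 115 days ≥ 90 days ✓ → eligible.
Internet Stipend — service 115 days ≥ 60 days ✓; 40 hrs/wk ≥ 35 ✓ → eligible.
Fitness Allowance — rating 3 ≥ 3 ✓; service 115 days < 9 months (≈270 days) ✗ → not eligible.
Parking Benefit — grade Band 2 < Band 4 ✗ → not eligible.
Dental Plan — status seasonal ✗ (excluded) → not eligible.

Pension Scheme, Internet Stipend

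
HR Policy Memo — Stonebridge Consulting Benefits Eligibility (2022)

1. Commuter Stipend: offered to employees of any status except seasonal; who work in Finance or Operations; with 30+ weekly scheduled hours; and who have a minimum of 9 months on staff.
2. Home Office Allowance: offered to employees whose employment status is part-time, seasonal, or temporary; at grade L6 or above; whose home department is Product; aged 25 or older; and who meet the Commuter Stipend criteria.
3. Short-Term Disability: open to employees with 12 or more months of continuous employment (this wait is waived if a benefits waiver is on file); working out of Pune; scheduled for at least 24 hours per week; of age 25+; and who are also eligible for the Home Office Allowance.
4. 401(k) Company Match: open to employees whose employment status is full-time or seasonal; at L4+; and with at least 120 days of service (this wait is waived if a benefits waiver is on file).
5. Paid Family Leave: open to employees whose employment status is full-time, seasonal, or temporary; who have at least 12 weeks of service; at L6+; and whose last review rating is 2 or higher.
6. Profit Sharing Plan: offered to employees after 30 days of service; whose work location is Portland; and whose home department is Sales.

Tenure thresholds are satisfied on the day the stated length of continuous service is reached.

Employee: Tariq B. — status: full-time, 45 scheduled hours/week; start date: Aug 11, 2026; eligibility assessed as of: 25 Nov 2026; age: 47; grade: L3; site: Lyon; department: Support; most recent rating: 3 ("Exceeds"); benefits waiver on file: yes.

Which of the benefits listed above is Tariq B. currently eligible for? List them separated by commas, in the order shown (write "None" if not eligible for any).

None

Service from Aug 11, 2026 to 25 Nov 2026: 106 days.
Commuter Stipend — status full-time ✓ (not excluded); dept Support ✗ → not eligible.
Home Office Allowance — status full-time ✗ (requires part-time, seasonal, or temporary) → not eligible.
Short-Term Disability — benefits waiver on file ✓; site Lyon ✗ (not Pune) → not eligible.
401(k) Company Match — status full-time ✓; grade L3 < L4 ✗ → not eligible.
Paid Family Leave — status full-time ✓; service 106 days ≥ 12 weeks (≈84 days) ✓; grade L3 < L6 ✗ → not eligible.
Profit Sharing Plan — service 106 days ≥ 30 days ✓; site Lyon ✗ (not Portland) → not eligible.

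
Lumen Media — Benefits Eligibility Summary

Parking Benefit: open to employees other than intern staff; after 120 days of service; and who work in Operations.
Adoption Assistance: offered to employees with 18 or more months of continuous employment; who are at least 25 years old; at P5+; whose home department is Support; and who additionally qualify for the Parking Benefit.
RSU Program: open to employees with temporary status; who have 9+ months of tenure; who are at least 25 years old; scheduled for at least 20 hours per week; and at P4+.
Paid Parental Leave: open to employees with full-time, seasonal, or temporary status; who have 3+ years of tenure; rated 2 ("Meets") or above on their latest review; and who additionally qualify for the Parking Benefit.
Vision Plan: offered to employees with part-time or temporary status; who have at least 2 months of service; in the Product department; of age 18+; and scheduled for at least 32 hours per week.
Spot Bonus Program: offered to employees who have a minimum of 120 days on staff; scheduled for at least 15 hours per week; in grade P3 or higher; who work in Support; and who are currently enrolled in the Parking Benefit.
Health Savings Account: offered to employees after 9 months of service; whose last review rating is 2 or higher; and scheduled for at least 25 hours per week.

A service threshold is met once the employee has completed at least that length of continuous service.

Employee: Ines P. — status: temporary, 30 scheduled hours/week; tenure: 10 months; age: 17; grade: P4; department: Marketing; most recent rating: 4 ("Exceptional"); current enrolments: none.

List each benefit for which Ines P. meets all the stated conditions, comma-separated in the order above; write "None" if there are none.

Health Savings Account

Parking Benefit — status temporary ✓ (not excluded); service 10 months ≥ 120 days ✓; dept Marketing ✗ → not eligible.
Adoption Assistance — service 10 months < 18 months ✗ → not eligible.
RSU Program — status temporary ✓; service 10 months ≥ 9 months ✓; age 17 < 25 ✗ → not eligible.
Paid Parental Leave — status temporary ✓; service 10 months < 3 years (≈1095 days) ✗ → not eligible.
Vision Plan — status temporary ✓; service 10 months ≥ 2 months ✓; dept Marketing ✗ → not eligible.
Spot Bonus Program — service 10 months ≥ 120 days ✓; 30 hrs/wk ≥ 15 ✓; grade P4 ≥ P3 ✓; dept Marketing ✗ → not eligible.
Health Savings Account — service 10 months ≥ 9 months ✓; rating 4 ≥ 2 ✓; 30 hrs/wk ≥ 25 ✓ → eligible.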